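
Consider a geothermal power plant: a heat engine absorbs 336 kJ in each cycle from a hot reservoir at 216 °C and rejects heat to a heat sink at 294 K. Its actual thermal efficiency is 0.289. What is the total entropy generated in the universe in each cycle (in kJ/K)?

T_H = 216 °C → 216 + 273.15 = 489.15 K.
W = η·Q_H = 0.289 × 336 = 97.10 kJ, so Q_C = Q_H − W = 238.9 kJ.
Reservoir entropy changes: ΔS_H = −Q_H/T_H = −336/489.15 = -0.6869 kJ/K and ΔS_C = +Q_C/T_C = 238.9/294.00 = 0.8126 kJ/K.
ΔS_univ = −Q_H/T_H + Q_C/T_C = 0.126 kJ/K (> 0, since η = 0.289 < η_Carnot = 0.399).

ΔS_univ ≈ 0.126 kJ/K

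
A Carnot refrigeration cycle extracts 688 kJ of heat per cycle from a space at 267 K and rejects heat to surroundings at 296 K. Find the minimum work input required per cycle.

W_in ≈ 74.73 kJ

For a reversible refrigerator, COP_R = T_C/(T_H − T_C) = 267.00/29.00 = 9.2069.
W = Q_C/COP_R = 688/9.2069 = 74.73 kJ.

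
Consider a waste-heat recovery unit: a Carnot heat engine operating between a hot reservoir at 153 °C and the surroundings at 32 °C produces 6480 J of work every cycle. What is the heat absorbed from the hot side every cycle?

T_H = 153 °C → 153 + 273.15 = 426.15 K.
T_C = 32 °C → 32 + 273.15 = 305.15 K.
Carnot efficiency: η = 1 − T_C/T_H = 1 − 305.15/426.15 = 0.2839.
Q_H = W/η = 6480/0.2839 = 22800 J.

Q_H ≈ 22800 J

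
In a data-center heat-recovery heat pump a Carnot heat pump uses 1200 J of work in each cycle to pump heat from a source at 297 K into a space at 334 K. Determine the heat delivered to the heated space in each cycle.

Q_H ≈ 10800 J

COP_HP = T_H/(T_H − T_C) = 334.00/37.00 = 9.0270.
Q_H = COP_HP · W = 9.0270 × 1200 = 10800 J.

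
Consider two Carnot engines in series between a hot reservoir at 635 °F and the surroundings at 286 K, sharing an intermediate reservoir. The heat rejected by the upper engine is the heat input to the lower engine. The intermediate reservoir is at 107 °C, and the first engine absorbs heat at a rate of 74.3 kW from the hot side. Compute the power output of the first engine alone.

T_H = 635 °F → (635 − 32) × 5/9 = 335.00 °C = 608.15 K.
T_m = 107 °C → 107 + 273.15 = 380.15 K.
First-stage efficiency η₁ = 1 − T_m/T_H = 1 − 380.15/608.15 = 0.3749.
W₁ = η₁·Q_H = 0.3749 × 74.3 = 27.9 kW.

Ẇ₁ ≈ 27.9 kW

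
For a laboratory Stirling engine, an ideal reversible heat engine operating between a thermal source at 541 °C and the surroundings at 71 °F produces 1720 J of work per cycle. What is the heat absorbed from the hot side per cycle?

T_H = 541 °C → 541 + 273.15 = 814.15 K.
T_C = 71 °F → (71 − 32) × 5/9 = 21.67 °C = 294.82 K.
Since the cycle is reversible, η = 1 − T_C/T_H = 1 − 294.82/814.15 = 0.6379.
Q_H = W/η = 1720/0.6379 = 2696 J.

Q_H ≈ 2696 J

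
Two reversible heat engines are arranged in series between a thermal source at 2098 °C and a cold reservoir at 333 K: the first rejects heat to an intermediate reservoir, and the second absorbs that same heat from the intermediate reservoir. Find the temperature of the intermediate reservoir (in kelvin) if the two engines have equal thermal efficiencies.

T_m ≈ 889 K

T_H = 2098 °C → 2098 + 273.15 = 2371.15 K.
Equal efficiencies require 1 − T_m/T_H = 1 − T_C/T_m, i.e. T_m/T_H = T_C/T_m, so T_m = √(T_H·T_C) = √(2371.15 × 333.00) = 889 K.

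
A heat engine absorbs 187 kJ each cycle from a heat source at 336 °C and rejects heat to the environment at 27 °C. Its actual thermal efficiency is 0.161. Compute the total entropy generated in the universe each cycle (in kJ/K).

T_H = 336 °C → 336 + 273.15 = 609.15 K.
T_C = 27 °C → 27 + 273.15 = 300.15 K.
W = η·Q_H = 0.161 × 187 = 30.11 kJ, so Q_C = Q_H − W = 156.9 kJ.
Reservoir entropy changes: ΔS_H = −Q_H/T_H = −187/609.15 = -0.3070 kJ/K and ΔS_C = +Q_C/T_C = 156.9/300.15 = 0.5227 kJ/K.
ΔS_univ = −Q_H/T_H + Q_C/T_C = 0.2157 kJ/K (> 0, since η = 0.161 < η_Carnot = 0.507).

ΔS_univ ≈ 0.2157 kJ/K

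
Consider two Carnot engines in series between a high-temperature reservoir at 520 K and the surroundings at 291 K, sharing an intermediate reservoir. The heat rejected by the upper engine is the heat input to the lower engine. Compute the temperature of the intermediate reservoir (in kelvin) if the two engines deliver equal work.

T_m ≈ 406 K

For reversible stages Q_m = Q_H·(T_m/T_H). Setting W₁ = Q_H(1 − T_m/T_H) equal to W₂ = Q_m(1 − T_C/T_m) = Q_H·(T_m − T_C)/T_H gives T_H − T_m = T_m − T_C, so T_m = (T_H + T_C)/2 = (520.00 + 291.00)/2 = 406 K.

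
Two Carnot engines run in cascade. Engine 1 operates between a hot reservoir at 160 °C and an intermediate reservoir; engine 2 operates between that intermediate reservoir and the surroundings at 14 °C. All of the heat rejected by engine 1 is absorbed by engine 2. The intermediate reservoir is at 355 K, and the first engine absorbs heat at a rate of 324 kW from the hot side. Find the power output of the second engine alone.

Ẇ₂ ≈ 50.8 kW

T_H = 160 °C → 160 + 273.15 = 433.15 K.
T_C = 14 °C → 14 + 273.15 = 287.15 K.
Heat entering the second stage: Q_m = Q_H·(T_m/T_H) = 324 × 355.00/433.15 = 266 kW.
Second-stage efficiency η₂ = 1 − T_C/T_m = 1 − 287.15/355.00 = 0.1911, so W₂ = η₂·Q_m = 50.8 kW.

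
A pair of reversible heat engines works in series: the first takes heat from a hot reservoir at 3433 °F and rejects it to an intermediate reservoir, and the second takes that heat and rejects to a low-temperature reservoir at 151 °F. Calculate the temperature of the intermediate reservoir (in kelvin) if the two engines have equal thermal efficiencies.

T_H = 3433 °F → (3433 − 32) × 5/9 = 1889.44 °C = 2162.59 K.
T_C = 151 °F → (151 − 32) × 5/9 = 66.11 °C = 339.26 K.
Equal efficiencies require 1 − T_m/T_H = 1 − T_C/T_m, i.e. T_m/T_H = T_C/T_m, so T_m = √(T_H·T_C) = √(2162.59 × 339.26) = 857 K.

T_m ≈ 857 K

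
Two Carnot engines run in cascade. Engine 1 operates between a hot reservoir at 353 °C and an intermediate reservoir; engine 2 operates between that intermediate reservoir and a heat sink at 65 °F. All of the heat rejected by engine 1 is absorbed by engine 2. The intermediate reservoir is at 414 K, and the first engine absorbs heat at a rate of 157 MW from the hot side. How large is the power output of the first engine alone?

T_H = 353 °C → 353 + 273.15 = 626.15 K.
T_C = 65 °F → (65 − 32) × 5/9 = 18.33 °C = 291.48 K.
First-stage efficiency η₁ = 1 − T_m/T_H = 1 − 414.00/626.15 = 0.3388.
W₁ = η₁·Q_H = 0.3388 × 157 = 53.2 MW.

Ẇ₁ ≈ 53.2 MW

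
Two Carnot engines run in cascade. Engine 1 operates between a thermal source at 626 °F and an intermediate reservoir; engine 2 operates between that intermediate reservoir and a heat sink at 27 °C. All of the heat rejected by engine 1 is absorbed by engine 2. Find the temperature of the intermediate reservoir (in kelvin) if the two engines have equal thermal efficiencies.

T_m ≈ 425 K

T_H = 626 °F → (626 − 32) × 5/9 = 330.00 °C = 603.15 K.
T_C = 27 °C → 27 + 273.15 = 300.15 K.
Equal efficiencies require 1 − T_m/T_H = 1 − T_C/T_m, i.e. T_m/T_H = T_C/T_m, so T_m = √(T_H·T_C) = √(603.15 × 300.15) = 425 K.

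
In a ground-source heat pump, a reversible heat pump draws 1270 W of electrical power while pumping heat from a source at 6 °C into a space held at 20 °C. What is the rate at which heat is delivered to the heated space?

Q̇_H ≈ 26600 W

T_H = 20 °C → 20 + 273.15 = 293.15 K.
T_C = 6 °C → 6 + 273.15 = 279.15 K.
Reversible heating COP: COP_HP = T_H/(T_H − T_C) = 293.15/14.00 = 20.9393.
Q_H = COP_HP · W = 20.9393 × 1270 = 26600 W.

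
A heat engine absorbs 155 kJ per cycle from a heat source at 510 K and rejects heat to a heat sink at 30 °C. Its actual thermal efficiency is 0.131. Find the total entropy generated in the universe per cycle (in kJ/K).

ΔS_univ ≈ 0.140 kJ/K

T_C = 30 °C → 30 + 273.15 = 303.15 K.
W = η·Q_H = 0.131 × 155 = 20.30 kJ, so Q_C = Q_H − W = 134.7 kJ.
Reservoir entropy changes: ΔS_H = −Q_H/T_H = −155/510.00 = -0.3039 kJ/K and ΔS_C = +Q_C/T_C = 134.7/303.15 = 0.4443 kJ/K.
ΔS_univ = −Q_H/T_H + Q_C/T_C = 0.140 kJ/K (> 0, since η = 0.131 < η_Carnot = 0.406).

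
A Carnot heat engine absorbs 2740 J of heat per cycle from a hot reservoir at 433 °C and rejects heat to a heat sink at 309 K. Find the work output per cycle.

W ≈ 1540 J

T_H = 433 °C → 433 + 273.15 = 706.15 K.
For a reversible engine, η = 1 − T_C/T_H = 1 − 309.00/706.15 = 0.5624.
W = η·Q_H = 0.5624 × 2740 = 1540 J.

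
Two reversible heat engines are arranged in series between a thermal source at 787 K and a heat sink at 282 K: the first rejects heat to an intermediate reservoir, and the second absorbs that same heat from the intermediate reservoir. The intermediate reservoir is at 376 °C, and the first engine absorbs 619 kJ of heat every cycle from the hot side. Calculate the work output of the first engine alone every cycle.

T_m = 376 °C → 376 + 273.15 = 649.15 K.
First-stage efficiency η₁ = 1 − T_m/T_H = 1 − 649.15/787.00 = 0.1752.
W₁ = η₁·Q_H = 0.1752 × 619 = 108 kJ.

W₁ ≈ 108 kJ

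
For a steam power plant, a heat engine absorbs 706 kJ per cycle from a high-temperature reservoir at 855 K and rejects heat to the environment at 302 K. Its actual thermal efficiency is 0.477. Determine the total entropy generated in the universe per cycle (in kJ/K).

W = η·Q_H = 0.477 × 706 = 336.8 kJ, so Q_C = Q_H − W = 369.2 kJ.
Entropy balance on the reservoirs: −Q_H/T_H = -0.8257 kJ/K, +Q_C/T_C = 1.223 kJ/K.
ΔS_univ = −Q_H/T_H + Q_C/T_C = 0.397 kJ/K (> 0, since η = 0.477 < η_Carnot = 0.647).

ΔS_univ ≈ 0.397 kJ/K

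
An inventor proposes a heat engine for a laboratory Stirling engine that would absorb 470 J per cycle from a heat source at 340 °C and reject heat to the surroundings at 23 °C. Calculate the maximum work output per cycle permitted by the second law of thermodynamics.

W_max ≈ 243.0 J

T_H = 340 °C → 340 + 273.15 = 613.15 K.
T_C = 23 °C → 23 + 273.15 = 296.15 K.
The second-law ceiling is the Carnot efficiency, η_max = 1 − T_C/T_H = 1 − 296.15/613.15 = 0.5170.
W_max = η_max · Q_H = 0.5170 × 470 = 243.0 J.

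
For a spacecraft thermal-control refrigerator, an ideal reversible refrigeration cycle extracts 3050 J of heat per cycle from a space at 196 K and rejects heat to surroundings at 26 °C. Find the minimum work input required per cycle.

T_H = 26 °C → 26 + 273.15 = 299.15 K.
COP_R = T_C/(T_H − T_C) = 196.00/103.15 = 1.9001.
W = Q_C/COP_R = 3050/1.9001 = 1610 J.

W_in ≈ 1610 J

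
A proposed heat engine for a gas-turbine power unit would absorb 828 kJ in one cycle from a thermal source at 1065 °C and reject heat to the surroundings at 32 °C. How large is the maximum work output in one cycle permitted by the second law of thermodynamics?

W_max ≈ 639 kJ

T_H = 1065 °C → 1065 + 273.15 = 1338.15 K.
T_C = 32 °C → 32 + 273.15 = 305.15 K.
The upper bound on efficiency is η_max = 1 − T_C/T_H = 1 − 305.15/1338.15 = 0.7720.
W_max = η_max · Q_H = 0.7720 × 828 = 639 kJ.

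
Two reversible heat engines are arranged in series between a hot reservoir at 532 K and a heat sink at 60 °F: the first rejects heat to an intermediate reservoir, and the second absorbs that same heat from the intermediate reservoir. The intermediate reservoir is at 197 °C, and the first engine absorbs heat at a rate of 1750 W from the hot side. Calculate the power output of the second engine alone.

Ẇ₂ ≈ 597 W

T_C = 60 °F → (60 − 32) × 5/9 = 15.56 °C = 288.71 K.
T_m = 197 °C → 197 + 273.15 = 470.15 K.
Heat entering the second stage: Q_m = Q_H·(T_m/T_H) = 1750 × 470.15/532.00 = 1550 W.
Second-stage efficiency η₂ = 1 − T_C/T_m = 1 − 288.71/470.15 = 0.3859, so W₂ = η₂·Q_m = 597 W.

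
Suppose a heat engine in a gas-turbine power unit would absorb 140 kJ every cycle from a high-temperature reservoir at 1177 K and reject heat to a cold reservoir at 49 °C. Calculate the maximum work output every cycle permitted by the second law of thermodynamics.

T_C = 49 °C → 49 + 273.15 = 322.15 K.
No engine can exceed the Carnot limit: η_max = 1 − T_C/T_H = 1 − 322.15/1177.00 = 0.7263.
W_max = η_max · Q_H = 0.7263 × 140 = 101.7 kJ.

W_max ≈ 101.7 kJ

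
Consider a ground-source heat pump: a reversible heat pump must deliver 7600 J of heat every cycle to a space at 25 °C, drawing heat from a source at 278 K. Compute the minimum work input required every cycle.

W_in ≈ 514 J

T_H = 25 °C → 25 + 273.15 = 298.15 K.
For a reversible heat pump, COP_HP = T_H/(T_H − T_C) = 298.15/20.15 = 14.7965.
W = Q_H/COP_HP = 7600/14.7965 = 514 J.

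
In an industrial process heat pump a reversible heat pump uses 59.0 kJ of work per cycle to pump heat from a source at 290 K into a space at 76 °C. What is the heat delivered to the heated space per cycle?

Q_H ≈ 348 kJ

T_H = 76 °C → 76 + 273.15 = 349.15 K.
The Carnot heat-pump COP is COP_HP = T_H/(T_H − T_C) = 349.15/59.15 = 5.9028.
Q_H = COP_HP · W = 5.9028 × 59.0 = 348 kJ.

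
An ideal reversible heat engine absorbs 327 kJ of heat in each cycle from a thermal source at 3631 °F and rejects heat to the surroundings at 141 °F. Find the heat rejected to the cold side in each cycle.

Q_C ≈ 48.0 kJ

T_H = 3631 °F → (3631 − 32) × 5/9 = 1999.44 °C = 2272.59 K.
T_C = 141 °F → (141 − 32) × 5/9 = 60.56 °C = 333.71 K.
Since the cycle is reversible, η = 1 − T_C/T_H = 1 − 333.71/2272.59 = 0.8532.
For a reversible cycle Q_C/Q_H = T_C/T_H, so Q_C = 327 × 333.71/2272.59 = 48.0 kJ.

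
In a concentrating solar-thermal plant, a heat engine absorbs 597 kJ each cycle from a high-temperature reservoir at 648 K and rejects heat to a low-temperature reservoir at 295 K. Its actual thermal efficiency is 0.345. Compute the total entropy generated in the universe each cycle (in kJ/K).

W = η·Q_H = 0.345 × 597 = 206.0 kJ, so Q_C = Q_H − W = 391.0 kJ.
Entropy balance on the reservoirs: −Q_H/T_H = -0.9213 kJ/K, +Q_C/T_C = 1.326 kJ/K.
ΔS_univ = −Q_H/T_H + Q_C/T_C = 0.4042 kJ/K (> 0, since η = 0.345 < η_Carnot = 0.545).

ΔS_univ ≈ 0.4042 kJ/K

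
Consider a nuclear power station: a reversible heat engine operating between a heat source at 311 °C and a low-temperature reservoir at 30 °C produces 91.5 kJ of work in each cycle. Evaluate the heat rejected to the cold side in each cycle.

T_H = 311 °C → 311 + 273.15 = 584.15 K.
T_C = 30 °C → 30 + 273.15 = 303.15 K.
Since the cycle is reversible, η = 1 − T_C/T_H = 1 − 303.15/584.15 = 0.4810.
Since Q_C/Q_H = T_C/T_H and Q_H = W/η, Q_C = W·T_C/(T_H − T_C) = 91.5 × 303.15/281.00 = 98.7 kJ.

Q_C ≈ 98.7 kJ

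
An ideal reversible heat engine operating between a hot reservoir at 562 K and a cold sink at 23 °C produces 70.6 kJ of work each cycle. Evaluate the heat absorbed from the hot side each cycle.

Q_H ≈ 149 kJ

T_C = 23 °C → 23 + 273.15 = 296.15 K.
Carnot efficiency: η = 1 − T_C/T_H = 1 − 296.15/562.00 = 0.4730.
Q_H = W/η = 70.6/0.4730 = 149 kJ.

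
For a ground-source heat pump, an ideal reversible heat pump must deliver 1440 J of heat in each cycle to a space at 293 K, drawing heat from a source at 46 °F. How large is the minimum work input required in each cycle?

T_C = 46 °F → (46 − 32) × 5/9 = 7.78 °C = 280.93 K.
The Carnot heat-pump COP is COP_HP = T_H/(T_H − T_C) = 293.00/12.07 = 24.2706.
W = Q_H/COP_HP = 1440/24.2706 = 59.3 J.

W_in ≈ 59.3 J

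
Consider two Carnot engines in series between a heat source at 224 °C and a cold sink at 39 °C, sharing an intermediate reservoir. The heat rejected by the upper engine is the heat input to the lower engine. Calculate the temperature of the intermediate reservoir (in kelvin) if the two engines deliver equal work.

T_m ≈ 404.6 K

T_H = 224 °C → 224 + 273.15 = 497.15 K.
T_C = 39 °C → 39 + 273.15 = 312.15 K.
For reversible stages Q_m = Q_H·(T_m/T_H). Setting W₁ = Q_H(1 − T_m/T_H) equal to W₂ = Q_m(1 − T_C/T_m) = Q_H·(T_m − T_C)/T_H gives T_H − T_m = T_m − T_C, so T_m = (T_H + T_C)/2 = (497.15 + 312.15)/2 = 404.6 K.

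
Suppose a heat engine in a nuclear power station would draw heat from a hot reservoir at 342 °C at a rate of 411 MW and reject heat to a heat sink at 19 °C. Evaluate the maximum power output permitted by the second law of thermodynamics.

Ẇ_max ≈ 215.8 MW

T_H = 342 °C → 342 + 273.15 = 615.15 K.
T_C = 19 °C → 19 + 273.15 = 292.15 K.
By the Carnot theorem, η_max = 1 − T_C/T_H = 1 − 292.15/615.15 = 0.5251.
W_max = η_max · Q_H = 0.5251 × 411 = 215.8 MW.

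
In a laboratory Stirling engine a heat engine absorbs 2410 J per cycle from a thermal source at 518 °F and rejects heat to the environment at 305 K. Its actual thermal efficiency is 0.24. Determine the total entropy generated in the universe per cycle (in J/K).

ΔS_univ ≈ 1.57 J/K

T_H = 518 °F → (518 − 32) × 5/9 = 270.00 °C = 543.15 K.
W = η·Q_H = 0.24 × 2410 = 578.4 J, so Q_C = Q_H − W = 1832 J.
Reservoir entropy changes: ΔS_H = −Q_H/T_H = −2410/543.15 = -4.437 J/K and ΔS_C = +Q_C/T_C = 1832/305.00 = 6.005 J/K.
ΔS_univ = −Q_H/T_H + Q_C/T_C = 1.57 J/K (> 0, since η = 0.24 < η_Carnot = 0.438).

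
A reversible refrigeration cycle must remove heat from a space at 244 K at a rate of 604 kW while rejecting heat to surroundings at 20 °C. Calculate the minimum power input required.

T_H = 20 °C → 20 + 273.15 = 293.15 K.
Carnot COP: COP_R = T_C/(T_H − T_C) = 244.00/49.15 = 4.9644.
W = Q_C/COP_R = 604/4.9644 = 122 kW.

Ẇ_in ≈ 122 kW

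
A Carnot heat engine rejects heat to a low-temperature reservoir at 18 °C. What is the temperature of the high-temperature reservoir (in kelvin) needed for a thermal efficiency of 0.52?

T_C = 18 °C → 18 + 273.15 = 291.15 K.
From η = 1 − T_C/T_H, solving for T_H gives T_H = T_C/(1 − η) = 291.15/(1 − 0.52) = 607 K.

T_H ≈ 607 K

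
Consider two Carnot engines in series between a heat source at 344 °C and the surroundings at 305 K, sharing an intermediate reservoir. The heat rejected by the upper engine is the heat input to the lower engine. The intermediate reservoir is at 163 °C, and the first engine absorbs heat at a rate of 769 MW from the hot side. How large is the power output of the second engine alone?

T_H = 344 °C → 344 + 273.15 = 617.15 K.
T_m = 163 °C → 163 + 273.15 = 436.15 K.
Heat entering the second stage: Q_m = Q_H·(T_m/T_H) = 769 × 436.15/617.15 = 543 MW.
Second-stage efficiency η₂ = 1 − T_C/T_m = 1 − 305.00/436.15 = 0.3007, so W₂ = η₂·Q_m = 163 MW.

Ẇ₂ ≈ 163 MW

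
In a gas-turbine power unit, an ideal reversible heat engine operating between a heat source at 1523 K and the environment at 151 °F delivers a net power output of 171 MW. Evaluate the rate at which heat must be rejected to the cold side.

T_C = 151 °F → (151 − 32) × 5/9 = 66.11 °C = 339.26 K.
For a reversible engine, η = 1 − T_C/T_H = 1 − 339.26/1523.00 = 0.7772.
Since Q_C/Q_H = T_C/T_H and Q_H = W/η, Q_C = W·T_C/(T_H − T_C) = 171 × 339.26/1183.74 = 49.0 MW.

Q̇_C ≈ 49.0 MW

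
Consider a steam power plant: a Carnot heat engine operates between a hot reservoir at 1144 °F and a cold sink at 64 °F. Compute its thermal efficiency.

T_H = 1144 °F → (1144 − 32) × 5/9 = 617.78 °C = 890.93 K.
T_C = 64 °F → (64 − 32) × 5/9 = 17.78 °C = 290.93 K.
Carnot efficiency: η = 1 − T_C/T_H = 1 − 290.93/890.93 = 0.673.

η ≈ 0.673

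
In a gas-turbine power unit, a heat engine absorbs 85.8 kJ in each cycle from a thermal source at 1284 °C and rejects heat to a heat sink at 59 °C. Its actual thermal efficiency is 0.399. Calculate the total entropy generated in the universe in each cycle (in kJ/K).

ΔS_univ ≈ 0.100 kJ/K

T_H = 1284 °C → 1284 + 273.15 = 1557.15 K.
T_C = 59 °C → 59 + 273.15 = 332.15 K.
W = η·Q_H = 0.399 × 85.8 = 34.23 kJ, so Q_C = Q_H − W = 51.57 kJ.
Entropy balance on the reservoirs: −Q_H/T_H = -0.05510 kJ/K, +Q_C/T_C = 0.1552 kJ/K.
ΔS_univ = −Q_H/T_H + Q_C/T_C = 0.100 kJ/K (> 0, since η = 0.399 < η_Carnot = 0.787).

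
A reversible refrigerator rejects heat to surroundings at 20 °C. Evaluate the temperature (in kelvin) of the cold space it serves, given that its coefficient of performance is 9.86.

T_H = 20 °C → 20 + 273.15 = 293.15 K.
COP_R = T_C/(T_H − T_C) ⇒ T_C = T_H·COP_R/(1 + COP_R) = 293.15 × 9.86/(1 + 9.86) = 266.2 K.

T_C ≈ 266.2 K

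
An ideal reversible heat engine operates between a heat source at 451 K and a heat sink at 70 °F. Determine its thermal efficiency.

T_C = 70 °F → (70 − 32) × 5/9 = 21.11 °C = 294.26 K.
Since the cycle is reversible, η = 1 − T_C/T_H = 1 − 294.26/451.00 = 0.3475.

η ≈ 0.3475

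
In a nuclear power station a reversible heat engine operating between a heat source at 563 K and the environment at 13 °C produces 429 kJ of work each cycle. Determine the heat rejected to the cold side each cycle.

T_C = 13 °C → 13 + 273.15 = 286.15 K.
Carnot efficiency: η = 1 − T_C/T_H = 1 − 286.15/563.00 = 0.4917.
Since Q_C/Q_H = T_C/T_H and Q_H = W/η, Q_C = W·T_C/(T_H − T_C) = 429 × 286.15/276.85 = 443 kJ.

Q_C ≈ 443 kJ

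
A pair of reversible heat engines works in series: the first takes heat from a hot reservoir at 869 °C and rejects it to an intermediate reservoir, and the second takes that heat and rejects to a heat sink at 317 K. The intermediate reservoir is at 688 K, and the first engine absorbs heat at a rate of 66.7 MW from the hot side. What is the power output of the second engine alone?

Ẇ₂ ≈ 21.7 MW

T_H = 869 °C → 869 + 273.15 = 1142.15 K.
Heat entering the second stage: Q_m = Q_H·(T_m/T_H) = 66.7 × 688.00/1142.15 = 40.2 MW.
Second-stage efficiency η₂ = 1 − T_C/T_m = 1 − 317.00/688.00 = 0.5392, so W₂ = η₂·Q_m = 21.7 MW.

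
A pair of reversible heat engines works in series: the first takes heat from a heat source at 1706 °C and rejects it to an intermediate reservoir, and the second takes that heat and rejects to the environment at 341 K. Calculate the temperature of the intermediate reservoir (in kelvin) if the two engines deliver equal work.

T_H = 1706 °C → 1706 + 273.15 = 1979.15 K.
For reversible stages Q_m = Q_H·(T_m/T_H). Setting W₁ = Q_H(1 − T_m/T_H) equal to W₂ = Q_m(1 − T_C/T_m) = Q_H·(T_m − T_C)/T_H gives T_H − T_m = T_m − T_C, so T_m = (T_H + T_C)/2 = (1979.15 + 341.00)/2 = 1160 K.

T_m ≈ 1160 K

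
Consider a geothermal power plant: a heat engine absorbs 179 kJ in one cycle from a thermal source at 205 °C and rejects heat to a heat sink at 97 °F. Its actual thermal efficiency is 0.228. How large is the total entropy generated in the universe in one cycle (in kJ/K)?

T_H = 205 °C → 205 + 273.15 = 478.15 K.
T_C = 97 °F → (97 − 32) × 5/9 = 36.11 °C = 309.26 K.
W = η·Q_H = 0.228 × 179 = 40.81 kJ, so Q_C = Q_H − W = 138.2 kJ.
Reservoir entropy changes: ΔS_H = −Q_H/T_H = −179/478.15 = -0.3744 kJ/K and ΔS_C = +Q_C/T_C = 138.2/309.26 = 0.4468 kJ/K.
ΔS_univ = −Q_H/T_H + Q_C/T_C = 0.0725 kJ/K (> 0, since η = 0.228 < η_Carnot = 0.353).

ΔS_univ ≈ 0.0725 kJ/K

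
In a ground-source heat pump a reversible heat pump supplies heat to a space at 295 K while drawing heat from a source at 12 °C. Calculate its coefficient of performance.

COP_HP ≈ 29.95

T_C = 12 °C → 12 + 273.15 = 285.15 K.
COP_HP = T_H/(T_H − T_C) = 295.00/(295.00 − 285.15) = 29.95.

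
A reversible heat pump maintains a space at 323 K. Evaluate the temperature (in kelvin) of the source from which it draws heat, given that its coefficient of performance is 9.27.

COP_HP = T_H/(T_H − T_C) ⇒ T_C = T_H·(COP_HP − 1)/COP_HP = 323.00 × (9.27 − 1)/9.27 = 288 K.

T_C ≈ 288 K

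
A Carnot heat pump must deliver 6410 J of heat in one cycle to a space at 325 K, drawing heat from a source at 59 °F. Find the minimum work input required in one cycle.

W_in ≈ 727 J

T_C = 59 °F → (59 − 32) × 5/9 = 15.00 °C = 288.15 K.
For a reversible heat pump, COP_HP = T_H/(T_H − T_C) = 325.00/36.85 = 8.8195.
W = Q_H/COP_HP = 6410/8.8195 = 727 J.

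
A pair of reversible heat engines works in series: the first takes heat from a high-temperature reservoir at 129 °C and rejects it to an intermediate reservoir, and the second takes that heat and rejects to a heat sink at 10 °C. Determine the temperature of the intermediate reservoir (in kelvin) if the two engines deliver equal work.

T_H = 129 °C → 129 + 273.15 = 402.15 K.
T_C = 10 °C → 10 + 273.15 = 283.15 K.
For reversible stages Q_m = Q_H·(T_m/T_H). Setting W₁ = Q_H(1 − T_m/T_H) equal to W₂ = Q_m(1 − T_C/T_m) = Q_H·(T_m − T_C)/T_H gives T_H − T_m = T_m − T_C, so T_m = (T_H + T_C)/2 = (402.15 + 283.15)/2 = 342.6 K.

T_m ≈ 342.6 K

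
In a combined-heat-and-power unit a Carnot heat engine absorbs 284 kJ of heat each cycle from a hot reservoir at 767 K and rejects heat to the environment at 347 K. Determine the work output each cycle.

W ≈ 155.5 kJ

Since the cycle is reversible, η = 1 − T_C/T_H = 1 − 347.00/767.00 = 0.5476.
W = η·Q_H = 0.5476 × 284 = 155.5 kJ.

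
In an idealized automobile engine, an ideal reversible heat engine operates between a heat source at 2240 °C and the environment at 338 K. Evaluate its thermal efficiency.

η ≈ 0.866

T_H = 2240 °C → 2240 + 273.15 = 2513.15 K.
For a reversible engine, η = 1 − T_C/T_H = 1 − 338.00/2513.15 = 0.866.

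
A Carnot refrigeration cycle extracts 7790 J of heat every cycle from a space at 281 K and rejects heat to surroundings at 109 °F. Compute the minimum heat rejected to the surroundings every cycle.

T_H = 109 °F → (109 − 32) × 5/9 = 42.78 °C = 315.93 K.
For a reversible cycle Q_H/Q_C = T_H/T_C, so Q_H = Q_C·T_H/T_C = 7790 × 315.93/281.00 = 8758 J.

Q_H ≈ 8758 J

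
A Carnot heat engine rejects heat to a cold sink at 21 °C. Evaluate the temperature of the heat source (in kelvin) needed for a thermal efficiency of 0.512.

T_C = 21 °C → 21 + 273.15 = 294.15 K.
From η = 1 − T_C/T_H, solving for T_H gives T_H = T_C/(1 − η) = 294.15/(1 − 0.512) = 603 K.

T_H ≈ 603 K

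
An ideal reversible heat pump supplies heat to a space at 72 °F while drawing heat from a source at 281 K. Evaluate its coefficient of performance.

T_H = 72 °F → (72 − 32) × 5/9 = 22.22 °C = 295.37 K.
The Carnot heat-pump COP is COP_HP = T_H/(T_H − T_C) = 295.37/(295.37 − 281.00) = 20.6.

COP_HP ≈ 20.6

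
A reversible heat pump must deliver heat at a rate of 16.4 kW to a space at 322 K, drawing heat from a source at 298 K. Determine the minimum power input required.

Ẇ_in ≈ 1.22 kW

COP_HP = T_H/(T_H − T_C) = 322.00/24.00 = 13.4167.
W = Q_H/COP_HP = 16.4/13.4167 = 1.22 kW.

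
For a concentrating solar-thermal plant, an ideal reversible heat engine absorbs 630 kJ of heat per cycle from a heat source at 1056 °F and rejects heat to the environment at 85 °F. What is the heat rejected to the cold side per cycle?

T_H = 1056 °F → (1056 − 32) × 5/9 = 568.89 °C = 842.04 K.
T_C = 85 °F → (85 − 32) × 5/9 = 29.44 °C = 302.59 K.
η_rev = 1 − T_C/T_H = 1 − 302.59/842.04 = 0.6406.
For a reversible cycle Q_C/Q_H = T_C/T_H, so Q_C = 630 × 302.59/842.04 = 226 kJ.

Q_C ≈ 226 kJ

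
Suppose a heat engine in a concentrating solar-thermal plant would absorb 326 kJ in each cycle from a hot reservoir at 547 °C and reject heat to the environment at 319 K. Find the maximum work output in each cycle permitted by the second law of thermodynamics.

W_max ≈ 199 kJ

T_H = 547 °C → 547 + 273.15 = 820.15 K.
By the Carnot theorem, η_max = 1 − T_C/T_H = 1 − 319.00/820.15 = 0.6110.
W_max = η_max · Q_H = 0.6110 × 326 = 199 kJ.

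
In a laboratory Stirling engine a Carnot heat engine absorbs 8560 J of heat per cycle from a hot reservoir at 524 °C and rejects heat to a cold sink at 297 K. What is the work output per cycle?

T_H = 524 °C → 524 + 273.15 = 797.15 K.
η_rev = 1 − T_C/T_H = 1 − 297.00/797.15 = 0.6274.
W = η·Q_H = 0.6274 × 8560 = 5371 J.

W ≈ 5371 J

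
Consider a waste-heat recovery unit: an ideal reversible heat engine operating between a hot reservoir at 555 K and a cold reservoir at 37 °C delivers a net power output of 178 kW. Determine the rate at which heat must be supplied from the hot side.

Q̇_H ≈ 403 kW

T_C = 37 °C → 37 + 273.15 = 310.15 K.
Since the cycle is reversible, η = 1 − T_C/T_H = 1 − 310.15/555.00 = 0.4412.
Q_H = W/η = 178/0.4412 = 403 kW.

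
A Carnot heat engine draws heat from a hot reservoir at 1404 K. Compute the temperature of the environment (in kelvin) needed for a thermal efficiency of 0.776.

From η = 1 − T_C/T_H, T_C = T_H·(1 − η) = 1404.00 × (1 − 0.776) = 314 K.

T_C ≈ 314 K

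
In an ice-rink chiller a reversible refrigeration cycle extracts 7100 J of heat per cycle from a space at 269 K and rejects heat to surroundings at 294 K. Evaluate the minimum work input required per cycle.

COP_R = T_C/(T_H − T_C) = 269.00/25.00 = 10.7600.
W = Q_C/COP_R = 7100/10.7600 = 659.9 J.

W_in ≈ 659.9 J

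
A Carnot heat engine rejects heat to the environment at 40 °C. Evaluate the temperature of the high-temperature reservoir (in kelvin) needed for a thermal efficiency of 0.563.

T_C = 40 °C → 40 + 273.15 = 313.15 K.
From η = 1 − T_C/T_H, solving for T_H gives T_H = T_C/(1 − η) = 313.15/(1 − 0.563) = 717 K.

T_H ≈ 717 K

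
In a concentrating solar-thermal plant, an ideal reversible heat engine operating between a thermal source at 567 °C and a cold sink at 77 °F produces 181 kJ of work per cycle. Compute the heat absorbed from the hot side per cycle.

T_H = 567 °C → 567 + 273.15 = 840.15 K.
T_C = 77 °F → (77 − 32) × 5/9 = 25.00 °C = 298.15 K.
For a reversible engine, η = 1 − T_C/T_H = 1 − 298.15/840.15 = 0.6451.
Q_H = W/η = 181/0.6451 = 281 kJ.

Q_H ≈ 281 kJ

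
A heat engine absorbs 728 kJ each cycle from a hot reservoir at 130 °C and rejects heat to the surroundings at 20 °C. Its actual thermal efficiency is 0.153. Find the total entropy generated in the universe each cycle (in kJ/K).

T_H = 130 °C → 130 + 273.15 = 403.15 K.
T_C = 20 °C → 20 + 273.15 = 293.15 K.
W = η·Q_H = 0.153 × 728 = 111.4 kJ, so Q_C = Q_H − W = 616.6 kJ.
The hot reservoir loses entropy Q_H/T_H = 728/403.15 = 1.806 kJ/K; the cold reservoir gains Q_C/T_C = 616.6/293.15 = 2.103 kJ/K.
ΔS_univ = −Q_H/T_H + Q_C/T_C = 0.298 kJ/K (> 0, since η = 0.153 < η_Carnot = 0.273).

ΔS_univ ≈ 0.298 kJ/K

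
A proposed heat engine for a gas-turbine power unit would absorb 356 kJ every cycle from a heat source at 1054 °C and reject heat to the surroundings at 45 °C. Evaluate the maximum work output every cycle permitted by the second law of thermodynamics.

W_max ≈ 271 kJ

T_H = 1054 °C → 1054 + 273.15 = 1327.15 K.
T_C = 45 °C → 45 + 273.15 = 318.15 K.
No engine can exceed the Carnot limit: η_max = 1 − T_C/T_H = 1 − 318.15/1327.15 = 0.7603.
W_max = η_max · Q_H = 0.7603 × 356 = 271 kJ.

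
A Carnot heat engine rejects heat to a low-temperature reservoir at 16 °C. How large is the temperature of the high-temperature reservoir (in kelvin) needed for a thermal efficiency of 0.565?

T_C = 16 °C → 16 + 273.15 = 289.15 K.
From η = 1 − T_C/T_H, solving for T_H gives T_H = T_C/(1 − η) = 289.15/(1 − 0.565) = 665 K.

T_H ≈ 665 K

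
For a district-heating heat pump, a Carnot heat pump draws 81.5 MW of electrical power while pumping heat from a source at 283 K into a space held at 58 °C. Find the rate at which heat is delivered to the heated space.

Q̇_H ≈ 560.5 MW

T_H = 58 °C → 58 + 273.15 = 331.15 K.
COP_HP = T_H/(T_H − T_C) = 331.15/48.15 = 6.8775.
Q_H = COP_HP · W = 6.8775 × 81.5 = 560.5 MW.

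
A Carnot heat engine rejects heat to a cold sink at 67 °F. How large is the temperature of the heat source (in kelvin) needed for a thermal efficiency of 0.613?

T_C = 67 °F → (67 − 32) × 5/9 = 19.44 °C = 292.59 K.
From η = 1 − T_C/T_H, solving for T_H gives T_H = T_C/(1 − η) = 292.59/(1 − 0.613) = 756 K.

T_H ≈ 756 K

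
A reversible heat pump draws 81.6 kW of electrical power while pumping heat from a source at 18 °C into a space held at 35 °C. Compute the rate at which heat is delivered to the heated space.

Q̇_H ≈ 1480 kW

T_H = 35 °C → 35 + 273.15 = 308.15 K.
T_C = 18 °C → 18 + 273.15 = 291.15 K.
Reversible heating COP: COP_HP = T_H/(T_H − T_C) = 308.15/17.00 = 18.1265.
Q_H = COP_HP · W = 18.1265 × 81.6 = 1480 kW.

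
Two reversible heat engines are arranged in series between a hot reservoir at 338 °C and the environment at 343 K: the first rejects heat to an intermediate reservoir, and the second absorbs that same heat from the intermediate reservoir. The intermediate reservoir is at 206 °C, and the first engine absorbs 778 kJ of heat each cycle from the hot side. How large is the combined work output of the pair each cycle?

T_H = 338 °C → 338 + 273.15 = 611.15 K.
Two reversible stages in series are equivalent to a single Carnot engine between T_H and T_C, so η_total = 1 − T_C/T_H = 1 − 343.00/611.15 = 0.4388.
W_total = η_total · Q_H = 0.4388 × 778 = 341.4 kJ.

W_total ≈ 341.4 kJ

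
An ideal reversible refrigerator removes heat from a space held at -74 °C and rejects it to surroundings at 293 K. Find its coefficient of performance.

T_C = -74 °C → -74 + 273.15 = 199.15 K.
The reversible coefficient of performance is COP_R = T_C/(T_H − T_C) = 199.15/(293.00 − 199.15) = 2.12.

COP_R ≈ 2.12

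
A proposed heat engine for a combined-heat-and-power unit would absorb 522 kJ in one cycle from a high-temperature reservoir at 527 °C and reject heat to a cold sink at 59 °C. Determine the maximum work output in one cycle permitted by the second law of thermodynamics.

T_H = 527 °C → 527 + 273.15 = 800.15 K.
T_C = 59 °C → 59 + 273.15 = 332.15 K.
The second-law ceiling is the Carnot efficiency, η_max = 1 − T_C/T_H = 1 − 332.15/800.15 = 0.5849.
W_max = η_max · Q_H = 0.5849 × 522 = 305 kJ.

W_max ≈ 305 kJ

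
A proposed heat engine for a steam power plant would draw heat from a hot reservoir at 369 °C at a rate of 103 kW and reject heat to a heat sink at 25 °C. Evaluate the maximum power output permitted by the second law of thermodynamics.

T_H = 369 °C → 369 + 273.15 = 642.15 K.
T_C = 25 °C → 25 + 273.15 = 298.15 K.
The second-law ceiling is the Carnot efficiency, η_max = 1 − T_C/T_H = 1 − 298.15/642.15 = 0.5357.
W_max = η_max · Q_H = 0.5357 × 103 = 55.2 kW.

Ẇ_max ≈ 55.2 kW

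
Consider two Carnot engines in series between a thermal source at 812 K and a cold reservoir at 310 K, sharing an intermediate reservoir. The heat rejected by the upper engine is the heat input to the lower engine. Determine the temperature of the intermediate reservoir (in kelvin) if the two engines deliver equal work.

For reversible stages Q_m = Q_H·(T_m/T_H). Setting W₁ = Q_H(1 − T_m/T_H) equal to W₂ = Q_m(1 − T_C/T_m) = Q_H·(T_m − T_C)/T_H gives T_H − T_m = T_m − T_C, so T_m = (T_H + T_C)/2 = (812.00 + 310.00)/2 = 561 K.

T_m ≈ 561 K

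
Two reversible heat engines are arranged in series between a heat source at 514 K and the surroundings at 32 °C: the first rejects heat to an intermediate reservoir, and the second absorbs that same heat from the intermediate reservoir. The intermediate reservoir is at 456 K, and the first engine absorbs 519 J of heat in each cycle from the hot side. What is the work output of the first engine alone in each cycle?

T_C = 32 °C → 32 + 273.15 = 305.15 K.
First-stage efficiency η₁ = 1 − T_m/T_H = 1 − 456.00/514.00 = 0.1128.
W₁ = η₁·Q_H = 0.1128 × 519 = 58.56 J.

W₁ ≈ 58.56 J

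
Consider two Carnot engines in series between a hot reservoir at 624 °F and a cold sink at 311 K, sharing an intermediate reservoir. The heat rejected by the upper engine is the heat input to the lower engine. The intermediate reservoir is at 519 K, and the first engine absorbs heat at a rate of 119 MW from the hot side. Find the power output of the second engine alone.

Ẇ₂ ≈ 41.11 MW

T_H = 624 °F → (624 − 32) × 5/9 = 328.89 °C = 602.04 K.
Heat entering the second stage: Q_m = Q_H·(T_m/T_H) = 119 × 519.00/602.04 = 102.6 MW.
Second-stage efficiency η₂ = 1 − T_C/T_m = 1 − 311.00/519.00 = 0.4008, so W₂ = η₂·Q_m = 41.11 MW.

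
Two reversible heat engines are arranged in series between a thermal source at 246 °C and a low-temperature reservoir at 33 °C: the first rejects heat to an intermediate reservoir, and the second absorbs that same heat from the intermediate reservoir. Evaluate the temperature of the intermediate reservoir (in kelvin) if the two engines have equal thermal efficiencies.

T_m ≈ 398.7 K

T_H = 246 °C → 246 + 273.15 = 519.15 K.
T_C = 33 °C → 33 + 273.15 = 306.15 K.
Equal efficiencies require 1 − T_m/T_H = 1 − T_C/T_m, i.e. T_m/T_H = T_C/T_m, so T_m = √(T_H·T_C) = √(519.15 × 306.15) = 398.7 K.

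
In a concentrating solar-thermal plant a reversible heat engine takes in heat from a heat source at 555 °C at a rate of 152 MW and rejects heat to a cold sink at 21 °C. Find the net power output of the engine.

T_H = 555 °C → 555 + 273.15 = 828.15 K.
T_C = 21 °C → 21 + 273.15 = 294.15 K.
η_rev = 1 − T_C/T_H = 1 − 294.15/828.15 = 0.6448.
W = η·Q_H = 0.6448 × 152 = 98.01 MW.

Ẇ ≈ 98.01 MW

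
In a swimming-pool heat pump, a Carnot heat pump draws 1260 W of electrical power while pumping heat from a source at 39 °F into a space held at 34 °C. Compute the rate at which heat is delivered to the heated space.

Q̇_H ≈ 12900 W

T_H = 34 °C → 34 + 273.15 = 307.15 K.
T_C = 39 °F → (39 − 32) × 5/9 = 3.89 °C = 277.04 K.
The Carnot heat-pump COP is COP_HP = T_H/(T_H − T_C) = 307.15/30.11 = 10.2006.
Q_H = COP_HP · W = 10.2006 × 1260 = 12900 W.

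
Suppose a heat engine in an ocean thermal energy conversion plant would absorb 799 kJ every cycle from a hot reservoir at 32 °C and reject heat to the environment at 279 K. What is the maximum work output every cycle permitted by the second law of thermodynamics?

W_max ≈ 68.5 kJ

T_H = 32 °C → 32 + 273.15 = 305.15 K.
The second-law ceiling is the Carnot efficiency, η_max = 1 − T_C/T_H = 1 − 279.00/305.15 = 0.0857.
W_max = η_max · Q_H = 0.0857 × 799 = 68.5 kJ.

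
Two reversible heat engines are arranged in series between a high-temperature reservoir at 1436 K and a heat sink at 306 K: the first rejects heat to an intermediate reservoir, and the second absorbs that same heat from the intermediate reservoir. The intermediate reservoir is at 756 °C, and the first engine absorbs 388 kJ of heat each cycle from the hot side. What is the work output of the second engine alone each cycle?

T_m = 756 °C → 756 + 273.15 = 1029.15 K.
Heat entering the second stage: Q_m = Q_H·(T_m/T_H) = 388 × 1029.15/1436.00 = 278 kJ.
Second-stage efficiency η₂ = 1 − T_C/T_m = 1 − 306.00/1029.15 = 0.7027, so W₂ = η₂·Q_m = 195 kJ.

W₂ ≈ 195 kJ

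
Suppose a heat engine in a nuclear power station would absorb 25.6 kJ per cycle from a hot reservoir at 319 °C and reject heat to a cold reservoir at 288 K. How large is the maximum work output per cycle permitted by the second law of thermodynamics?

T_H = 319 °C → 319 + 273.15 = 592.15 K.
By the Carnot theorem, η_max = 1 − T_C/T_H = 1 − 288.00/592.15 = 0.5136.
W_max = η_max · Q_H = 0.5136 × 25.6 = 13.1 kJ.

W_max ≈ 13.1 kJ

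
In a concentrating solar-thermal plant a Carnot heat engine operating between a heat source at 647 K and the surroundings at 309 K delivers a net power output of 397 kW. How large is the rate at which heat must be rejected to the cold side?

Q̇_C ≈ 363 kW

η_rev = 1 − T_C/T_H = 1 − 309.00/647.00 = 0.5224.
Since Q_C/Q_H = T_C/T_H and Q_H = W/η, Q_C = W·T_C/(T_H − T_C) = 397 × 309.00/338.00 = 363 kW.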